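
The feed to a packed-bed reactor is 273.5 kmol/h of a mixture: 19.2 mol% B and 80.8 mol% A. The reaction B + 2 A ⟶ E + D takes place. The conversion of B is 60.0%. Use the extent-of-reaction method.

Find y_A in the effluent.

0.653

B reacted = 0.6 × 52.51 = 31.51 kmol/h; ν_B = −1, so ξ = 31.51/1 = 31.51 kmol/h.
Outlet amounts (n = n₀ + ν ξ):
  B: 52.51 − 1(31.51) = 21
  A: 221 − 2(31.51) = 158
  E: 0 + 1(31.51) = 31.51
  D: 0 + 1(31.51) = 31.51
Total out = 242 kmol/h; y_A = 158 / 242 = 0.6528.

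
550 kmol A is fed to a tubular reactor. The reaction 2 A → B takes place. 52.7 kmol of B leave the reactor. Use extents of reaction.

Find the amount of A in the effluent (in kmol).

445 kmol

For B: n = n₀ + 1ξ → 52.7 = 0 + 1ξ, giving ξ = 52.7 kmol.
Outlet amounts (n = n₀ + ν ξ):
  A: 550 − 2(52.7) = 444.6
  B: 0 + 1(52.7) = 52.7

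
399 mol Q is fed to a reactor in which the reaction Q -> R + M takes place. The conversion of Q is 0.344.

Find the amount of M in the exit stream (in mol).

Q reacted = 0.344 × 399 = 137.3 mol; ν_Q = −1, so ξ = 137.3/1 = 137.3 mol.
Outlet amounts (n = n₀ + ν ξ):
  Q: 399 − 1(137.3) = 261.7
  R: 0 + 1(137.3) = 137.3
  M: 0 + 1(137.3) = 137.3

137 mol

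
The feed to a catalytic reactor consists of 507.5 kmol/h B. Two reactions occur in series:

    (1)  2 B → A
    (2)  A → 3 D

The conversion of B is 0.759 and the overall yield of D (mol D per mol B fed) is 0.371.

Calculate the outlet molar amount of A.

Conversion of B: B consumed = 2ξ₁ = 0.759 × 507.5 → ξ₁ = 192.6 kmol/h.
Yield of D: 3ξ₂ / 507.5 = 0.371 → ξ₂ = 62.76 kmol/h.
Outlet amounts (n = n₀ + Σ ν·ξ):
  B: 507.5 − 2(192.6) = 122.3
  A: 0 + 1(192.6) − 1(62.76) = 129.8
  D: 0 + 3(62.76) = 188.3

130 kmol/h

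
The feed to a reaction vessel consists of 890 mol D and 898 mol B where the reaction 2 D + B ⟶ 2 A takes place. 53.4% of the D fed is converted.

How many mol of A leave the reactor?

475 mol

D reacted = 0.534 × 890 = 475.3 mol; ν_D = −2, so ξ = 475.3/2 = 237.6 mol.
Outlet amounts (n = n₀ + ν ξ):
  D: 890 − 2(237.6) = 414.7
  B: 898 − 1(237.6) = 660.4
  A: 0 + 2(237.6) = 475.3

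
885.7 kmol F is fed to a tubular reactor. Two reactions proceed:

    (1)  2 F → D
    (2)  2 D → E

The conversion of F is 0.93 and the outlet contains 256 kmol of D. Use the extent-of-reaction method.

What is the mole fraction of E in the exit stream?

0.197

Conversion of F: F consumed = 2ξ₁ = 0.93 × 885.7 → ξ₁ = 411.9 kmol.
D balance: n_D = 0 + 1ξ₁ − 2ξ₂ = 256 → ξ₂ = (1·411.9 − 256)/2 = 77.93 kmol.
Outlet amounts (n = n₀ + Σ ν·ξ):
  F: 885.7 − 2(411.9) = 62
  D: 0 + 1(411.9) − 2(77.93) = 256
  E: 0 + 1(77.93) = 77.93
Total out = 395.9 kmol; y_E = 77.93 / 395.9 = 0.1968.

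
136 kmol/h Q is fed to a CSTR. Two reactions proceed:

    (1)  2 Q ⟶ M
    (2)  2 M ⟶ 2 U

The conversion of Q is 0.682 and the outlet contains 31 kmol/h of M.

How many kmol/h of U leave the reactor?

Conversion of Q: Q consumed = 2ξ₁ = 0.682 × 136 → ξ₁ = 46.38 kmol/h.
M balance: n_M = 0 + 1ξ₁ − 2ξ₂ = 31 → ξ₂ = (1·46.38 − 31)/2 = 7.688 kmol/h.
Outlet amounts (n = n₀ + Σ ν·ξ):
  Q: 136 − 2(46.38) = 43.25
  M: 0 + 1(46.38) − 2(7.688) = 31
  U: 0 + 2(7.688) = 15.38

15.4 kmol/h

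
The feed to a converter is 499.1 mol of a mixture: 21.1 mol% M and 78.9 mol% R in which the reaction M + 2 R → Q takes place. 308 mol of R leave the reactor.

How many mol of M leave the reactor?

For R: n = n₀ − 2ξ → 308 = 393.8 − 2ξ, giving ξ = 42.89 mol.
Outlet amounts (n = n₀ + ν ξ):
  M: 105.3 − 1(42.89) = 62.42
  R: 393.8 − 2(42.89) = 308
  Q: 0 + 1(42.89) = 42.89

62.4 mol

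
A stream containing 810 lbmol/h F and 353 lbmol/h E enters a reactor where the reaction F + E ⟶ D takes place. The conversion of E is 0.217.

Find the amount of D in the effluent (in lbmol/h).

E reacted = 0.217 × 353 = 76.6 lbmol/h; ν_E = −1, so ξ = 76.6/1 = 76.6 lbmol/h.
Outlet amounts (n = n₀ + ν ξ):
  F: 810 − 1(76.6) = 733.4
  E: 353 − 1(76.6) = 276.4
  D: 0 + 1(76.6) = 76.6

76.6 lbmol/h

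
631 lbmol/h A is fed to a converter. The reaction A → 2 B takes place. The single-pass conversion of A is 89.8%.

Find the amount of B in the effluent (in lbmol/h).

1130 lbmol/h

A reacted = 0.898 × 631 = 566.6 lbmol/h; ν_A = −1, so ξ = 566.6/1 = 566.6 lbmol/h.
Outlet amounts (n = n₀ + ν ξ):
  A: 631 − 1(566.6) = 64.36
  B: 0 + 2(566.6) = 1133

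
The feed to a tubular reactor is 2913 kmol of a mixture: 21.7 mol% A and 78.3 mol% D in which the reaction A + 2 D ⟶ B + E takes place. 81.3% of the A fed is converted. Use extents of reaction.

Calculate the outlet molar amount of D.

1250 kmol

A reacted = 0.813 × 632.1 = 513.9 kmol; ν_A = −1, so ξ = 513.9/1 = 513.9 kmol.
Outlet amounts (n = n₀ + ν ξ):
  A: 632.1 − 1(513.9) = 118.2
  D: 2281 − 2(513.9) = 1253
  B: 0 + 1(513.9) = 513.9
  E: 0 + 1(513.9) = 513.9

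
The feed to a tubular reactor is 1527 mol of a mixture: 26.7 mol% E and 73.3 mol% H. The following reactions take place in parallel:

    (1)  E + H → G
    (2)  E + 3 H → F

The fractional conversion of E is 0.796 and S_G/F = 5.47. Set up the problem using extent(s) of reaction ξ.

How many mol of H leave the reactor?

694 mol

Conversion of E: E consumed = 0.796 × 407.7 = 324.5 mol = 1ξ₁ + 1ξ₂.
Selectivity: 1ξ₁ / (1ξ₂) = 5.47 → ξ₁ = 5.47 ξ₂.
Substitute: (1·5.47 + 1) ξ₂ = 324.5 → ξ₂ = 50.16 mol, ξ₁ = 274.4 mol.
Outlet amounts (n = n₀ + Σ ν·ξ):
  E: 407.7 − 1(274.4) − 1(50.16) = 83.17
  H: 1119 − 1(274.4) − 3(50.16) = 694.4
  G: 0 + 1(274.4) = 274.4
  F: 0 + 1(50.16) = 50.16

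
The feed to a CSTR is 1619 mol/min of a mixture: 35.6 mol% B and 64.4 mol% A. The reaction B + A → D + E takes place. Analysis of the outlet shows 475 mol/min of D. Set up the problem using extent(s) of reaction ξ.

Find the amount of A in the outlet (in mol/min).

568 mol/min

For D: n = n₀ + 1ξ → 475 = 0 + 1ξ, giving ξ = 475 mol/min.
Outlet amounts (n = n₀ + ν ξ):
  B: 576.4 − 1(475) = 101.4
  A: 1043 − 1(475) = 567.6
  D: 0 + 1(475) = 475
  E: 0 + 1(475) = 475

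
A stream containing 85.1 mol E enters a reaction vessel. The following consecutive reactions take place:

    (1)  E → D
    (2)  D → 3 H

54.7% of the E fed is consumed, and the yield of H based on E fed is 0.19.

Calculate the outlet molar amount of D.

41.2 mol

Conversion of E: E consumed = 1ξ₁ = 0.547 × 85.1 → ξ₁ = 46.55 mol.
Yield of H: 3ξ₂ / 85.1 = 0.19 → ξ₂ = 5.39 mol.
Outlet amounts (n = n₀ + Σ ν·ξ):
  E: 85.1 − 1(46.55) = 38.55
  D: 0 + 1(46.55) − 1(5.39) = 41.16
  H: 0 + 3(5.39) = 16.17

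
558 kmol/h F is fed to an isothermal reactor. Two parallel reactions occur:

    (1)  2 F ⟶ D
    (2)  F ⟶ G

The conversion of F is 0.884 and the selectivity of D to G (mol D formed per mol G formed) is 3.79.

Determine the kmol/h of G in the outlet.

Conversion of F: F consumed = 0.884 × 558 = 493.3 kmol/h = 2ξ₁ + 1ξ₂.
Selectivity: 1ξ₁ / (1ξ₂) = 3.79 → ξ₁ = 3.79 ξ₂.
Substitute: (2·3.79 + 1) ξ₂ = 493.3 → ξ₂ = 57.49 kmol/h, ξ₁ = 217.9 kmol/h.
Outlet amounts (n = n₀ + Σ ν·ξ):
  F: 558 − 2(217.9) − 1(57.49) = 64.73
  D: 0 + 1(217.9) = 217.9
  G: 0 + 1(57.49) = 57.49

57.5 kmol/h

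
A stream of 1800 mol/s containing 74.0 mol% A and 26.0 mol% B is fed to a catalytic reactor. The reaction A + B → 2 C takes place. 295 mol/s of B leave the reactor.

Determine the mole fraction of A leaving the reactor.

0.644

For B: n = n₀ − 1ξ → 295 = 468 − 1ξ, giving ξ = 173 mol/s.
Outlet amounts (n = n₀ + ν ξ):
  A: 1332 − 1(173) = 1159
  B: 468 − 1(173) = 295
  C: 0 + 2(173) = 346
Total out = 1800 mol/s; y_A = 1159 / 1800 = 0.6439.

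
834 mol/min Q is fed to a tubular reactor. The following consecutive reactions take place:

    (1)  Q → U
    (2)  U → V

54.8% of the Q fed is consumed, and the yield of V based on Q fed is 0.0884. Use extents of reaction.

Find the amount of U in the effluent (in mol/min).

383 mol/min

Conversion of Q: Q consumed = 1ξ₁ = 0.548 × 834 → ξ₁ = 457 mol/min.
Yield of V: 1ξ₂ / 834 = 0.0884 → ξ₂ = 73.73 mol/min.
Outlet amounts (n = n₀ + Σ ν·ξ):
  Q: 834 − 1(457) = 377
  U: 0 + 1(457) − 1(73.73) = 383.3
  V: 0 + 1(73.73) = 73.73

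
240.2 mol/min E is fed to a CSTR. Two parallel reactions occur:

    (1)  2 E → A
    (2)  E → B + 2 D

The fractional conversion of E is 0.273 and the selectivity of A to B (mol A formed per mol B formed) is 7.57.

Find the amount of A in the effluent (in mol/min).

30.8 mol/min

Conversion of E: E consumed = 0.273 × 240.2 = 65.57 mol/min = 2ξ₁ + 1ξ₂.
Selectivity: 1ξ₁ / (1ξ₂) = 7.57 → ξ₁ = 7.57 ξ₂.
Substitute: (2·7.57 + 1) ξ₂ = 65.57 → ξ₂ = 4.063 mol/min, ξ₁ = 30.76 mol/min.
Outlet amounts (n = n₀ + Σ ν·ξ):
  E: 240.2 − 2(30.76) − 1(4.063) = 174.6
  A: 0 + 1(30.76) = 30.76
  B: 0 + 1(4.063) = 4.063
  D: 0 + 2(4.063) = 8.126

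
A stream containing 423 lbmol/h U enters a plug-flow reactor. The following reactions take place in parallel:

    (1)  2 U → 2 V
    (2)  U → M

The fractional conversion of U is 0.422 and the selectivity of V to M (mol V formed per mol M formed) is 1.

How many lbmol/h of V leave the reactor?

Conversion of U: U consumed = 0.422 × 423 = 178.5 lbmol/h = 2ξ₁ + 1ξ₂.
Selectivity: 2ξ₁ / (1ξ₂) = 1 → ξ₁ = 0.5 ξ₂.
Substitute: (2·0.5 + 1) ξ₂ = 178.5 → ξ₂ = 89.25 lbmol/h, ξ₁ = 44.63 lbmol/h.
Outlet amounts (n = n₀ + Σ ν·ξ):
  U: 423 − 2(44.63) − 1(89.25) = 244.5
  V: 0 + 2(44.63) = 89.25
  M: 0 + 1(89.25) = 89.25

89.3 lbmol/h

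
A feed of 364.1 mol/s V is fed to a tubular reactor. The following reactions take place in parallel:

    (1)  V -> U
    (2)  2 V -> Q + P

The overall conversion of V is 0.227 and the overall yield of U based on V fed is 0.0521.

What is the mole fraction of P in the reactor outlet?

Yield of U: 1ξ₁ / 364.1 = 0.0521 → ξ₁ = 18.97 mol/s.
Conversion of V: 1ξ₁ + 2ξ₂ = 0.227 × 364.1 = 82.65 → ξ₂ = 31.84 mol/s.
Outlet amounts (n = n₀ + Σ ν·ξ):
  V: 364.1 − 1(18.97) − 2(31.84) = 281.4
  U: 0 + 1(18.97) = 18.97
  Q: 0 + 1(31.84) = 31.84
  P: 0 + 1(31.84) = 31.84
Total out = 364.1 mol/s; y_P = 31.84 / 364.1 = 0.08745.

0.0875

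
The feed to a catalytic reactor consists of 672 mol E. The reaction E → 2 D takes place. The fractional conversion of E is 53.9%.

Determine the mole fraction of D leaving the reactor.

E reacted = 0.539 × 672 = 362.2 mol; ν_E = −1, so ξ = 362.2/1 = 362.2 mol.
Outlet amounts (n = n₀ + ν ξ):
  E: 672 − 1(362.2) = 309.8
  D: 0 + 2(362.2) = 724.4
Total out = 1034 mol; y_D = 724.4 / 1034 = 0.7005.

0.7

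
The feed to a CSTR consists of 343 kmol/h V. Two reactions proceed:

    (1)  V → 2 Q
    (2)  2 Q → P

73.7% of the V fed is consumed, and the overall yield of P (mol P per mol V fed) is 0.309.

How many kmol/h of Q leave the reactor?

294 kmol/h

Conversion of V: V consumed = 1ξ₁ = 0.737 × 343 → ξ₁ = 252.8 kmol/h.
Yield of P: 1ξ₂ / 343 = 0.309 → ξ₂ = 106 kmol/h.
Outlet amounts (n = n₀ + Σ ν·ξ):
  V: 343 − 1(252.8) = 90.21
  Q: 0 + 2(252.8) − 2(106) = 293.6
  P: 0 + 1(106) = 106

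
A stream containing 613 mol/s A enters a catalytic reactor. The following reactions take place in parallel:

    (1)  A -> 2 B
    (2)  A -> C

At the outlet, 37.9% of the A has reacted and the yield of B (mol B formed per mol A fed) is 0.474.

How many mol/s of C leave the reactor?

87 mol/s

Yield of B: 2ξ₁ / 613 = 0.474 → ξ₁ = 145.3 mol/s.
Conversion of A: 1ξ₁ + 1ξ₂ = 0.379 × 613 = 232.3 → ξ₂ = 87.05 mol/s.
Outlet amounts (n = n₀ + Σ ν·ξ):
  A: 613 − 1(145.3) − 1(87.05) = 380.7
  B: 0 + 2(145.3) = 290.6
  C: 0 + 1(87.05) = 87.05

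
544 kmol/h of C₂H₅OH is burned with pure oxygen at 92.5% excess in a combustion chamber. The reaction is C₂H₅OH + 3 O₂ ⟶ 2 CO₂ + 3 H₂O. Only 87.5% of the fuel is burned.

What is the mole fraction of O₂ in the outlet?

0.412

Stoichiometric O₂ = 3 × 544 = 1632 kmol/h; O₂ fed = 1632 × 1.925 = 3142 kmol/h.
Fuel reacted = 0.875 × 544 → ξ = 476 kmol/h.
Outlet (n = n₀ + ν ξ):
  C₂H₅OH: 544 − 1(476) = 68
  O₂: 3142 − 3(476) = 1714
  CO₂: 0 + 2(476) = 952
  H₂O: 0 + 3(476) = 1428
Total out = 4162 kmol/h; y_O₂ = 1714 / 4162 = 0.4118.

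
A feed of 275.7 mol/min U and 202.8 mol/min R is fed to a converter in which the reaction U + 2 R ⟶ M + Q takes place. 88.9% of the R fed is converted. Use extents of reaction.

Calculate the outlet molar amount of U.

186 mol/min

R reacted = 0.889 × 202.8 = 180.3 mol/min; ν_R = −2, so ξ = 180.3/2 = 90.14 mol/min.
Outlet amounts (n = n₀ + ν ξ):
  U: 275.7 − 1(90.14) = 185.6
  R: 202.8 − 2(90.14) = 22.51
  M: 0 + 1(90.14) = 90.14
  Q: 0 + 1(90.14) = 90.14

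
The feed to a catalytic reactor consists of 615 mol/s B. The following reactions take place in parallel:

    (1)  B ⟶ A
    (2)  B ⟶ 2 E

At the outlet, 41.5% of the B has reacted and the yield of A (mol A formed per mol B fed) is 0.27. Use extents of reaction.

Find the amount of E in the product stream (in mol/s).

Yield of A: 1ξ₁ / 615 = 0.27 → ξ₁ = 166.1 mol/s.
Conversion of B: 1ξ₁ + 1ξ₂ = 0.415 × 615 = 255.2 → ξ₂ = 89.17 mol/s.
Outlet amounts (n = n₀ + Σ ν·ξ):
  B: 615 − 1(166.1) − 1(89.17) = 359.8
  A: 0 + 1(166.1) = 166.1
  E: 0 + 2(89.17) = 178.3

178 mol/s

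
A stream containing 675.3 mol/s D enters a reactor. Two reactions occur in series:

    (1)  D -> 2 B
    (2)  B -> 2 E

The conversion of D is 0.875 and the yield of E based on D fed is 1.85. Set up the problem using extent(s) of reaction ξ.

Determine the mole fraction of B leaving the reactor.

0.295

Conversion of D: D consumed = 1ξ₁ = 0.875 × 675.3 → ξ₁ = 590.9 mol/s.
Yield of E: 2ξ₂ / 675.3 = 1.85 → ξ₂ = 624.7 mol/s.
Outlet amounts (n = n₀ + Σ ν·ξ):
  D: 675.3 − 1(590.9) = 84.41
  B: 0 + 2(590.9) − 1(624.7) = 557.1
  E: 0 + 2(624.7) = 1249
Total out = 1891 mol/s; y_B = 557.1 / 1891 = 0.2946.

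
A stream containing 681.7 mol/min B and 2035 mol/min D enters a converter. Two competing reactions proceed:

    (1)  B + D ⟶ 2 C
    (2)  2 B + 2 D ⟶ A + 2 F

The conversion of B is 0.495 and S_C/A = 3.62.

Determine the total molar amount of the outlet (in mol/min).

2630 mol/min

Conversion of B: B consumed = 0.495 × 681.7 = 337.4 mol/min = 1ξ₁ + 2ξ₂.
Selectivity: 2ξ₁ / (1ξ₂) = 3.62 → ξ₁ = 1.81 ξ₂.
Substitute: (1·1.81 + 2) ξ₂ = 337.4 → ξ₂ = 88.57 mol/min, ξ₁ = 160.3 mol/min.
Outlet amounts (n = n₀ + Σ ν·ξ):
  B: 681.7 − 1(160.3) − 2(88.57) = 344.3
  D: 2035 − 1(160.3) − 2(88.57) = 1698
  C: 0 + 2(160.3) = 320.6
  A: 0 + 1(88.57) = 88.57
  F: 0 + 2(88.57) = 177.1
Total out = 344.3 + 1698 + 320.6 + 88.57 + 177.1 = 2628 mol/min.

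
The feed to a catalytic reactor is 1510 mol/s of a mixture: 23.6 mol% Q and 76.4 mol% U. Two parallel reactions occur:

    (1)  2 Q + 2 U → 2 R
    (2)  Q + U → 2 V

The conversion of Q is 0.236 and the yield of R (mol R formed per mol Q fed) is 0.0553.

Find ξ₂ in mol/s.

ξ₂ = 64.4 mol/s

Yield of R: 2ξ₁ / 356.4 = 0.0553 → ξ₁ = 9.853 mol/s.
Conversion of Q: 2ξ₁ + 1ξ₂ = 0.236 × 356.4 = 84.1 → ξ₂ = 64.39 mol/s.
Outlet amounts (n = n₀ + Σ ν·ξ):
  Q: 356.4 − 2(9.853) − 1(64.39) = 272.3
  U: 1154 − 2(9.853) − 1(64.39) = 1070
  R: 0 + 2(9.853) = 19.71
  V: 0 + 2(64.39) = 128.8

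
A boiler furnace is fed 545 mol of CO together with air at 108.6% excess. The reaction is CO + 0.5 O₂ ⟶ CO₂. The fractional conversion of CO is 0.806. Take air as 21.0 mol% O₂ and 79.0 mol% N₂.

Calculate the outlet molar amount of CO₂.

Stoichiometric O₂ = 0.5 × 545 = 272.5 mol; O₂ fed = 272.5 × 2.086 = 568.4 mol.
N₂ fed = 568.4 × 79/21 = 2138 mol.
Fuel reacted = 0.806 × 545 → ξ = 439.3 mol.
Outlet (n = n₀ + ν ξ):
  CO: 545 − 1(439.3) = 105.7
  O₂: 568.4 − 0.5(439.3) = 348.8
  N₂: 2138 (inert)
  CO₂: 0 + 1(439.3) = 439.3

439 mol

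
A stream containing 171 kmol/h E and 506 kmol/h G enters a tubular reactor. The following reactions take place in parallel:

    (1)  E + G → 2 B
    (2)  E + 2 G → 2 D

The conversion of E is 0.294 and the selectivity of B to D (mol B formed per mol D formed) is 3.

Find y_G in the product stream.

0.667

Conversion of E: E consumed = 0.294 × 171 = 50.27 kmol/h = 1ξ₁ + 1ξ₂.
Selectivity: 2ξ₁ / (2ξ₂) = 3 → ξ₁ = 3 ξ₂.
Substitute: (1·3 + 1) ξ₂ = 50.27 → ξ₂ = 12.57 kmol/h, ξ₁ = 37.71 kmol/h.
Outlet amounts (n = n₀ + Σ ν·ξ):
  E: 171 − 1(37.71) − 1(12.57) = 120.7
  G: 506 − 1(37.71) − 2(12.57) = 443.2
  B: 0 + 2(37.71) = 75.41
  D: 0 + 2(12.57) = 25.14
Total out = 664.4 kmol/h; y_G = 443.2 / 664.4 = 0.667.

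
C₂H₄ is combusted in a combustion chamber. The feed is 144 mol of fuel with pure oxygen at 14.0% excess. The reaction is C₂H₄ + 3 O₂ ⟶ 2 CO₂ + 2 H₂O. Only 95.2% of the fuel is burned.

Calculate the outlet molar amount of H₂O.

274 mol

Stoichiometric O₂ = 3 × 144 = 432 mol; O₂ fed = 432 × 1.140 = 492.5 mol.
Fuel reacted = 0.952 × 144 → ξ = 137.1 mol.
Outlet (n = n₀ + ν ξ):
  C₂H₄: 144 − 1(137.1) = 6.912
  O₂: 492.5 − 3(137.1) = 81.22
  CO₂: 0 + 2(137.1) = 274.2
  H₂O: 0 + 2(137.1) = 274.2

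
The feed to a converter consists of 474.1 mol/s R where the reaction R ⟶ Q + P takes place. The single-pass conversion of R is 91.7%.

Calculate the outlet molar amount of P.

435 mol/s

R reacted = 0.917 × 474.1 = 434.7 mol/s; ν_R = −1, so ξ = 434.7/1 = 434.7 mol/s.
Outlet amounts (n = n₀ + ν ξ):
  R: 474.1 − 1(434.7) = 39.35
  Q: 0 + 1(434.7) = 434.7
  P: 0 + 1(434.7) = 434.7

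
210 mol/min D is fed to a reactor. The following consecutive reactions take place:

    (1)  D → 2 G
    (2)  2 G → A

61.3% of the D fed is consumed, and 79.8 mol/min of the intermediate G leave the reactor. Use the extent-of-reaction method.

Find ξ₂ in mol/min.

Conversion of D: D consumed = 1ξ₁ = 0.613 × 210 → ξ₁ = 128.7 mol/min.
G balance: n_G = 0 + 2ξ₁ − 2ξ₂ = 79.8 → ξ₂ = (2·128.7 − 79.8)/2 = 88.83 mol/min.
Outlet amounts (n = n₀ + Σ ν·ξ):
  D: 210 − 1(128.7) = 81.27
  G: 0 + 2(128.7) − 2(88.83) = 79.8
  A: 0 + 1(88.83) = 88.83

ξ₂ = 88.8 mol/min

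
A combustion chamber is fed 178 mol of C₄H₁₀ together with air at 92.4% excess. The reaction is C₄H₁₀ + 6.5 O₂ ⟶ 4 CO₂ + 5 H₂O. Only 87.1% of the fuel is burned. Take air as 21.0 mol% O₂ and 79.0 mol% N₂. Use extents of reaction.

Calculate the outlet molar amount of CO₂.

Stoichiometric O₂ = 6.5 × 178 = 1157 mol; O₂ fed = 1157 × 1.924 = 2226 mol.
N₂ fed = 2226 × 79/21 = 8374 mol.
Fuel reacted = 0.871 × 178 → ξ = 155 mol.
Outlet (n = n₀ + ν ξ):
  C₄H₁₀: 178 − 1(155) = 22.96
  O₂: 2226 − 6.5(155) = 1218
  N₂: 8374 (inert)
  CO₂: 0 + 4(155) = 620.2
  H₂O: 0 + 5(155) = 775.2

620 mol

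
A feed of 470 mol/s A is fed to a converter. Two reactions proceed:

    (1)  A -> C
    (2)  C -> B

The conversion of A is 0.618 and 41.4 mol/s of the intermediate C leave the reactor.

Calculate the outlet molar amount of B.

Conversion of A: A consumed = 1ξ₁ = 0.618 × 470 → ξ₁ = 290.5 mol/s.
C balance: n_C = 0 + 1ξ₁ − 1ξ₂ = 41.4 → ξ₂ = (1·290.5 − 41.4)/1 = 249.1 mol/s.
Outlet amounts (n = n₀ + Σ ν·ξ):
  A: 470 − 1(290.5) = 179.5
  C: 0 + 1(290.5) − 1(249.1) = 41.4
  B: 0 + 1(249.1) = 249.1

249 mol/s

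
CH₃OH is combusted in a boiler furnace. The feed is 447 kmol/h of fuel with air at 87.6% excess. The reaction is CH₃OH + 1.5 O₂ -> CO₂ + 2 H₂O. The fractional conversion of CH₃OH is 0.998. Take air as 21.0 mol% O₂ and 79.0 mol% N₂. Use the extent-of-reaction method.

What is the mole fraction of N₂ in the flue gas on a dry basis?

Stoichiometric O₂ = 1.5 × 447 = 670.5 kmol/h; O₂ fed = 670.5 × 1.876 = 1258 kmol/h.
N₂ fed = 1258 × 79/21 = 4732 kmol/h.
Fuel reacted = 0.998 × 447 → ξ = 446.1 kmol/h.
Outlet (n = n₀ + ν ξ):
  CH₃OH: 447 − 1(446.1) = 0.894
  O₂: 1258 − 1.5(446.1) = 588.7
  N₂: 4732 (inert)
  CO₂: 0 + 1(446.1) = 446.1
  H₂O: 0 + 2(446.1) = 892.2
Dry total = 5768 kmol/h; y_N₂ (dry) = 4732 / 5768 = 0.8204.

0.82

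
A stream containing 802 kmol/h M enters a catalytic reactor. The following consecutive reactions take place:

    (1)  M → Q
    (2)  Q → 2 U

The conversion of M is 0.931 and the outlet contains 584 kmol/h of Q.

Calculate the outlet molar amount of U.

325 kmol/h

Conversion of M: M consumed = 1ξ₁ = 0.931 × 802 → ξ₁ = 746.7 kmol/h.
Q balance: n_Q = 0 + 1ξ₁ − 1ξ₂ = 584 → ξ₂ = (1·746.7 − 584)/1 = 162.7 kmol/h.
Outlet amounts (n = n₀ + Σ ν·ξ):
  M: 802 − 1(746.7) = 55.34
  Q: 0 + 1(746.7) − 1(162.7) = 584
  U: 0 + 2(162.7) = 325.3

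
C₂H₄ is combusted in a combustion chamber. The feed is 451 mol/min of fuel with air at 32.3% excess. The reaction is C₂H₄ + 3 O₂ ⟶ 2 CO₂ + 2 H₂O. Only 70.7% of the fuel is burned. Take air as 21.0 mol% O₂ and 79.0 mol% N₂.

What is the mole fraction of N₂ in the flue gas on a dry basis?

0.808

Stoichiometric O₂ = 3 × 451 = 1353 mol/min; O₂ fed = 1353 × 1.323 = 1790 mol/min.
N₂ fed = 1790 × 79/21 = 6734 mol/min.
Fuel reacted = 0.707 × 451 → ξ = 318.9 mol/min.
Outlet (n = n₀ + ν ξ):
  C₂H₄: 451 − 1(318.9) = 132.1
  O₂: 1790 − 3(318.9) = 833.4
  N₂: 6734 (inert)
  CO₂: 0 + 2(318.9) = 637.7
  H₂O: 0 + 2(318.9) = 637.7
Dry total = 8337 mol/min; y_N₂ (dry) = 6734 / 8337 = 0.8077.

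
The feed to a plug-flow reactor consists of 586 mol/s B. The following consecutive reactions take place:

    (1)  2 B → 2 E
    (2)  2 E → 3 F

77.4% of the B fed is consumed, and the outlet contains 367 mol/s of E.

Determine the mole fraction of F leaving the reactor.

0.206

Conversion of B: B consumed = 2ξ₁ = 0.774 × 586 → ξ₁ = 226.8 mol/s.
E balance: n_E = 0 + 2ξ₁ − 2ξ₂ = 367 → ξ₂ = (2·226.8 − 367)/2 = 43.28 mol/s.
Outlet amounts (n = n₀ + Σ ν·ξ):
  B: 586 − 2(226.8) = 132.4
  E: 0 + 2(226.8) − 2(43.28) = 367
  F: 0 + 3(43.28) = 129.8
Total out = 629.3 mol/s; y_F = 129.8 / 629.3 = 0.2063.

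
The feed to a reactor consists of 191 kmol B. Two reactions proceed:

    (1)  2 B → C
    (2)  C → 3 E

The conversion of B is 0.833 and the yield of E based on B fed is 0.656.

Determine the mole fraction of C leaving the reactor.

0.194

Conversion of B: B consumed = 2ξ₁ = 0.833 × 191 → ξ₁ = 79.55 kmol.
Yield of E: 3ξ₂ / 191 = 0.656 → ξ₂ = 41.77 kmol.
Outlet amounts (n = n₀ + Σ ν·ξ):
  B: 191 − 2(79.55) = 31.9
  C: 0 + 1(79.55) − 1(41.77) = 37.79
  E: 0 + 3(41.77) = 125.3
Total out = 195 kmol; y_C = 37.79 / 195 = 0.1938.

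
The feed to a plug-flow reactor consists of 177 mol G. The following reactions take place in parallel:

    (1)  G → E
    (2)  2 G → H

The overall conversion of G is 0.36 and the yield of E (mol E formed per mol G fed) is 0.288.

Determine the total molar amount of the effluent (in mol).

171 mol

Yield of E: 1ξ₁ / 177 = 0.288 → ξ₁ = 50.98 mol.
Conversion of G: 1ξ₁ + 2ξ₂ = 0.36 × 177 = 63.72 → ξ₂ = 6.372 mol.
Outlet amounts (n = n₀ + Σ ν·ξ):
  G: 177 − 1(50.98) − 2(6.372) = 113.3
  E: 0 + 1(50.98) = 50.98
  H: 0 + 1(6.372) = 6.372
Total out = 113.3 + 50.98 + 6.372 = 170.6 mol.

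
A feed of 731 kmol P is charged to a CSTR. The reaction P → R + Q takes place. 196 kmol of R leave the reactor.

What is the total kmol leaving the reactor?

927 kmol

For R: n = n₀ + 1ξ → 196 = 0 + 1ξ, giving ξ = 196 kmol.
Outlet amounts (n = n₀ + ν ξ):
  P: 731 − 1(196) = 535
  R: 0 + 1(196) = 196
  Q: 0 + 1(196) = 196
Total out = 535 + 196 + 196 = 927 kmol.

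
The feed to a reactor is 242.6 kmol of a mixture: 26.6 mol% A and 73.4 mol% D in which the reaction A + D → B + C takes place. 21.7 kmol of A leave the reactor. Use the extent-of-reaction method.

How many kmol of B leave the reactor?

For A: n = n₀ − 1ξ → 21.7 = 64.53 − 1ξ, giving ξ = 42.83 kmol.
Outlet amounts (n = n₀ + ν ξ):
  A: 64.53 − 1(42.83) = 21.7
  D: 178.1 − 1(42.83) = 135.2
  B: 0 + 1(42.83) = 42.83
  C: 0 + 1(42.83) = 42.83

42.8 kmol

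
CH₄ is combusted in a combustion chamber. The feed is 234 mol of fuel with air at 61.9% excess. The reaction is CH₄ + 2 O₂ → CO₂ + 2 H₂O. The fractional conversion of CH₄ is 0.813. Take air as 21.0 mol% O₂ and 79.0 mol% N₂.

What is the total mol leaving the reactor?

Stoichiometric O₂ = 2 × 234 = 468 mol; O₂ fed = 468 × 1.619 = 757.7 mol.
N₂ fed = 757.7 × 79/21 = 2850 mol.
Fuel reacted = 0.813 × 234 → ξ = 190.2 mol.
Outlet (n = n₀ + ν ξ):
  CH₄: 234 − 1(190.2) = 43.76
  O₂: 757.7 − 2(190.2) = 377.2
  N₂: 2850 (inert)
  CO₂: 0 + 1(190.2) = 190.2
  H₂O: 0 + 2(190.2) = 380.5
Total out = 43.76 + 377.2 + 2850 + 190.2 + 380.5 = 3842 mol.

3840 mol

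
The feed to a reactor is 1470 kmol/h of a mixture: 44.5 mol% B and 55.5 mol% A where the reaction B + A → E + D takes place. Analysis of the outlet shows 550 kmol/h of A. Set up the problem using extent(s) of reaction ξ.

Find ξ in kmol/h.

For A: n = n₀ − 1ξ → 550 = 815.9 − 1ξ, giving ξ = 265.9 kmol/h.
Outlet amounts (n = n₀ + ν ξ):
  B: 654.1 − 1(265.9) = 388.3
  A: 815.9 − 1(265.9) = 550
  E: 0 + 1(265.9) = 265.9
  D: 0 + 1(265.9) = 265.9

ξ = 266 kmol/h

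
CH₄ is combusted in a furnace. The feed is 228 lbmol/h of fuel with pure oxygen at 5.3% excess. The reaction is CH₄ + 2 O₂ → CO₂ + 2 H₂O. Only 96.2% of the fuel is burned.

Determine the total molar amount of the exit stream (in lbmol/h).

708 lbmol/h

Stoichiometric O₂ = 2 × 228 = 456 lbmol/h; O₂ fed = 456 × 1.053 = 480.2 lbmol/h.
Fuel reacted = 0.962 × 228 → ξ = 219.3 lbmol/h.
Outlet (n = n₀ + ν ξ):
  CH₄: 228 − 1(219.3) = 8.664
  O₂: 480.2 − 2(219.3) = 41.5
  CO₂: 0 + 1(219.3) = 219.3
  H₂O: 0 + 2(219.3) = 438.7
Total out = 8.664 + 41.5 + 219.3 + 438.7 = 708.2 lbmol/h.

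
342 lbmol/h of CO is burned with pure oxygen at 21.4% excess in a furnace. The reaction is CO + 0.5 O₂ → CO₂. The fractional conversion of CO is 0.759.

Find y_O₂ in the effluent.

Stoichiometric O₂ = 0.5 × 342 = 171 lbmol/h; O₂ fed = 171 × 1.214 = 207.6 lbmol/h.
Fuel reacted = 0.759 × 342 → ξ = 259.6 lbmol/h.
Outlet (n = n₀ + ν ξ):
  CO: 342 − 1(259.6) = 82.42
  O₂: 207.6 − 0.5(259.6) = 77.81
  CO₂: 0 + 1(259.6) = 259.6
Total out = 419.8 lbmol/h; y_O₂ = 77.81 / 419.8 = 0.1853.

0.185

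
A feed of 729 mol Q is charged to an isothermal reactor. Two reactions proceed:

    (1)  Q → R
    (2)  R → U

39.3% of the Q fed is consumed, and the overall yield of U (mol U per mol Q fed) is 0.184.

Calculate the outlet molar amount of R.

152 mol

Conversion of Q: Q consumed = 1ξ₁ = 0.393 × 729 → ξ₁ = 286.5 mol.
Yield of U: 1ξ₂ / 729 = 0.184 → ξ₂ = 134.1 mol.
Outlet amounts (n = n₀ + Σ ν·ξ):
  Q: 729 − 1(286.5) = 442.5
  R: 0 + 1(286.5) − 1(134.1) = 152.4
  U: 0 + 1(134.1) = 134.1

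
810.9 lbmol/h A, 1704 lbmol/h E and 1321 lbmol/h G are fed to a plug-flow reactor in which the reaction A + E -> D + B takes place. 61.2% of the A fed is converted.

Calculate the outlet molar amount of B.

496 lbmol/h

A reacted = 0.612 × 810.9 = 496.3 lbmol/h; ν_A = −1, so ξ = 496.3/1 = 496.3 lbmol/h.
Outlet amounts (n = n₀ + ν ξ):
  A: 810.9 − 1(496.3) = 314.6
  E: 1704 − 1(496.3) = 1208
  D: 0 + 1(496.3) = 496.3
  B: 0 + 1(496.3) = 496.3
  G: 1321 (inert)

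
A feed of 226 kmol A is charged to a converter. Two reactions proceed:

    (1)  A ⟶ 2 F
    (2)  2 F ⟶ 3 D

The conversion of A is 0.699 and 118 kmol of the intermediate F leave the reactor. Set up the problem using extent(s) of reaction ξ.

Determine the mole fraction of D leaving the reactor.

0.615

Conversion of A: A consumed = 1ξ₁ = 0.699 × 226 → ξ₁ = 158 kmol.
F balance: n_F = 0 + 2ξ₁ − 2ξ₂ = 118 → ξ₂ = (2·158 − 118)/2 = 98.97 kmol.
Outlet amounts (n = n₀ + Σ ν·ξ):
  A: 226 − 1(158) = 68.03
  F: 0 + 2(158) − 2(98.97) = 118
  D: 0 + 3(98.97) = 296.9
Total out = 482.9 kmol; y_D = 296.9 / 482.9 = 0.6148.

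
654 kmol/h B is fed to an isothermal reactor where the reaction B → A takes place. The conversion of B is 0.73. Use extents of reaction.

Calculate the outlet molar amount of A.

B reacted = 0.73 × 654 = 477.4 kmol/h; ν_B = −1, so ξ = 477.4/1 = 477.4 kmol/h.
Outlet amounts (n = n₀ + ν ξ):
  B: 654 − 1(477.4) = 176.6
  A: 0 + 1(477.4) = 477.4

477 kmol/h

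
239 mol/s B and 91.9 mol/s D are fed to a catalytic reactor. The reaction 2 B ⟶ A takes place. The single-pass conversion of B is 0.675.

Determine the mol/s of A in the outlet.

B reacted = 0.675 × 239 = 161.3 mol/s; ν_B = −2, so ξ = 161.3/2 = 80.66 mol/s.
Outlet amounts (n = n₀ + ν ξ):
  B: 239 − 2(80.66) = 77.67
  A: 0 + 1(80.66) = 80.66
  D: 91.9 (inert)

80.7 mol/s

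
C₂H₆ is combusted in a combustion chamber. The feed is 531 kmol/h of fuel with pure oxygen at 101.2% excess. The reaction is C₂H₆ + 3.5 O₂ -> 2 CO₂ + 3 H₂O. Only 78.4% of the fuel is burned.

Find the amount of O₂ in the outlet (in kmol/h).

2280 kmol/h

Stoichiometric O₂ = 3.5 × 531 = 1858 kmol/h; O₂ fed = 1858 × 2.012 = 3739 kmol/h.
Fuel reacted = 0.784 × 531 → ξ = 416.3 kmol/h.
Outlet (n = n₀ + ν ξ):
  C₂H₆: 531 − 1(416.3) = 114.7
  O₂: 3739 − 3.5(416.3) = 2282
  CO₂: 0 + 2(416.3) = 832.6
  H₂O: 0 + 3(416.3) = 1249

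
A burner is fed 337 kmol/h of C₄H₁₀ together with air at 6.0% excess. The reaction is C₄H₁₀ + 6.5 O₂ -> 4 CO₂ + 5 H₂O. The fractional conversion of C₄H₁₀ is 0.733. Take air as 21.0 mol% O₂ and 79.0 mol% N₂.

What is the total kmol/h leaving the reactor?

Stoichiometric O₂ = 6.5 × 337 = 2190 kmol/h; O₂ fed = 2190 × 1.060 = 2322 kmol/h.
N₂ fed = 2322 × 79/21 = 8735 kmol/h.
Fuel reacted = 0.733 × 337 → ξ = 247 kmol/h.
Outlet (n = n₀ + ν ξ):
  C₄H₁₀: 337 − 1(247) = 89.98
  O₂: 2322 − 6.5(247) = 716.3
  N₂: 8735 (inert)
  CO₂: 0 + 4(247) = 988.1
  H₂O: 0 + 5(247) = 1235
Total out = 89.98 + 716.3 + 8735 + 988.1 + 1235 = 11760 kmol/h.

11800 kmol/h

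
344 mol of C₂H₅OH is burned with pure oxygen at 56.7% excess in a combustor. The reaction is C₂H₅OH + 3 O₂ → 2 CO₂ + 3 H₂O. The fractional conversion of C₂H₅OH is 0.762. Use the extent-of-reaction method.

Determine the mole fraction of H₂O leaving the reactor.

0.354

Stoichiometric O₂ = 3 × 344 = 1032 mol; O₂ fed = 1032 × 1.567 = 1617 mol.
Fuel reacted = 0.762 × 344 → ξ = 262.1 mol.
Outlet (n = n₀ + ν ξ):
  C₂H₅OH: 344 − 1(262.1) = 81.87
  O₂: 1617 − 3(262.1) = 830.8
  CO₂: 0 + 2(262.1) = 524.3
  H₂O: 0 + 3(262.1) = 786.4
Total out = 2223 mol; y_H₂O = 786.4 / 2223 = 0.3537.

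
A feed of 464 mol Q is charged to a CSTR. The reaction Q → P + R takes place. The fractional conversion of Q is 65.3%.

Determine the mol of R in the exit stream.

303 mol

Q reacted = 0.653 × 464 = 303 mol; ν_Q = −1, so ξ = 303/1 = 303 mol.
Outlet amounts (n = n₀ + ν ξ):
  Q: 464 − 1(303) = 161
  P: 0 + 1(303) = 303
  R: 0 + 1(303) = 303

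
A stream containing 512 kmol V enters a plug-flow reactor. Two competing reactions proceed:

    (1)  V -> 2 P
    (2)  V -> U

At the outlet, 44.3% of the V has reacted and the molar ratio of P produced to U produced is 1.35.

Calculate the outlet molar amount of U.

135 kmol

Conversion of V: V consumed = 0.443 × 512 = 226.8 kmol = 1ξ₁ + 1ξ₂.
Selectivity: 2ξ₁ / (1ξ₂) = 1.35 → ξ₁ = 0.675 ξ₂.
Substitute: (1·0.675 + 1) ξ₂ = 226.8 → ξ₂ = 135.4 kmol, ξ₁ = 91.4 kmol.
Outlet amounts (n = n₀ + Σ ν·ξ):
  V: 512 − 1(91.4) − 1(135.4) = 285.2
  P: 0 + 2(91.4) = 182.8
  U: 0 + 1(135.4) = 135.4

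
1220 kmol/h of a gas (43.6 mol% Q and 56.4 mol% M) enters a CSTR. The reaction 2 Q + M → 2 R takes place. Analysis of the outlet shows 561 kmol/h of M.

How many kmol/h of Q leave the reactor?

278 kmol/h

For M: n = n₀ − 1ξ → 561 = 688.1 − 1ξ, giving ξ = 127.1 kmol/h.
Outlet amounts (n = n₀ + ν ξ):
  Q: 531.9 − 2(127.1) = 277.8
  M: 688.1 − 1(127.1) = 561
  R: 0 + 2(127.1) = 254.2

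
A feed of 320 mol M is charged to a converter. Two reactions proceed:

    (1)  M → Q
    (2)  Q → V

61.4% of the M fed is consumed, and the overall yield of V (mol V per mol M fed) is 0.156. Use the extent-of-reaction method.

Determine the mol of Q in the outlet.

Conversion of M: M consumed = 1ξ₁ = 0.614 × 320 → ξ₁ = 196.5 mol.
Yield of V: 1ξ₂ / 320 = 0.156 → ξ₂ = 49.92 mol.
Outlet amounts (n = n₀ + Σ ν·ξ):
  M: 320 − 1(196.5) = 123.5
  Q: 0 + 1(196.5) − 1(49.92) = 146.6
  V: 0 + 1(49.92) = 49.92

147 mol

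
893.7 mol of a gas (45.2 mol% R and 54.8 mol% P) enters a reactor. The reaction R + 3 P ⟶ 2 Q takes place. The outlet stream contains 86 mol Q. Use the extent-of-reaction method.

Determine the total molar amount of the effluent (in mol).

808 mol

For Q: n = n₀ + 2ξ → 86 = 0 + 2ξ, giving ξ = 43 mol.
Outlet amounts (n = n₀ + ν ξ):
  R: 404 − 1(43) = 361
  P: 489.7 − 3(43) = 360.7
  Q: 0 + 2(43) = 86
Total out = 361 + 360.7 + 86 = 807.7 mol.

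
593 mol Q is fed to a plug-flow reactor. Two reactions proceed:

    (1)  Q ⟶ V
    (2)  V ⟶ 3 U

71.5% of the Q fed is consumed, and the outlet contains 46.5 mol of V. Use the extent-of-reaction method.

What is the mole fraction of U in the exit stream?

Conversion of Q: Q consumed = 1ξ₁ = 0.715 × 593 → ξ₁ = 424 mol.
V balance: n_V = 0 + 1ξ₁ − 1ξ₂ = 46.5 → ξ₂ = (1·424 − 46.5)/1 = 377.5 mol.
Outlet amounts (n = n₀ + Σ ν·ξ):
  Q: 593 − 1(424) = 169
  V: 0 + 1(424) − 1(377.5) = 46.5
  U: 0 + 3(377.5) = 1132
Total out = 1348 mol; y_U = 1132 / 1348 = 0.8401.

0.84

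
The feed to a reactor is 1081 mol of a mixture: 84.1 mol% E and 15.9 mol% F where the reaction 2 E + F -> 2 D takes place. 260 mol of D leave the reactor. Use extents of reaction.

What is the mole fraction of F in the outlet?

For D: n = n₀ + 2ξ → 260 = 0 + 2ξ, giving ξ = 130 mol.
Outlet amounts (n = n₀ + ν ξ):
  E: 909.1 − 2(130) = 649.1
  F: 171.9 − 1(130) = 41.88
  D: 0 + 2(130) = 260
Total out = 951 mol; y_F = 41.88 / 951 = 0.04404.

0.044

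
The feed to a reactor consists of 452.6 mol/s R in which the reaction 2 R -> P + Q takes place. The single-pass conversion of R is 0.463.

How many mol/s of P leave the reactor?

R reacted = 0.463 × 452.6 = 209.6 mol/s; ν_R = −2, so ξ = 209.6/2 = 104.8 mol/s.
Outlet amounts (n = n₀ + ν ξ):
  R: 452.6 − 2(104.8) = 243
  P: 0 + 1(104.8) = 104.8
  Q: 0 + 1(104.8) = 104.8

105 mol/s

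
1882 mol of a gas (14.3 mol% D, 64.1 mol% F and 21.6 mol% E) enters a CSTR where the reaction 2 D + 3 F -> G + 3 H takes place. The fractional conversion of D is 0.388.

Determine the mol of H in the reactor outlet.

157 mol

D reacted = 0.388 × 269.1 = 104.4 mol; ν_D = −2, so ξ = 104.4/2 = 52.21 mol.
Outlet amounts (n = n₀ + ν ξ):
  D: 269.1 − 2(52.21) = 164.7
  F: 1206 − 3(52.21) = 1050
  G: 0 + 1(52.21) = 52.21
  H: 0 + 3(52.21) = 156.6
  E: 406.5 (inert)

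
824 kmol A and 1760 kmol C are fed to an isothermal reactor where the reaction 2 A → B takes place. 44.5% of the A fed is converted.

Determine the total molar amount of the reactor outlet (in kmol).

2400 kmol

A reacted = 0.445 × 824 = 366.7 kmol; ν_A = −2, so ξ = 366.7/2 = 183.3 kmol.
Outlet amounts (n = n₀ + ν ξ):
  A: 824 − 2(183.3) = 457.3
  B: 0 + 1(183.3) = 183.3
  C: 1760 (inert)
Total out = 457.3 + 183.3 + 1760 = 2401 kmol.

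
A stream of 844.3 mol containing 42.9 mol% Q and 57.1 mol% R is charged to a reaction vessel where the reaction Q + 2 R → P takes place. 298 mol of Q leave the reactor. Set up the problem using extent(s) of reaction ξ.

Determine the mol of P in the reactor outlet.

For Q: n = n₀ − 1ξ → 298 = 362.2 − 1ξ, giving ξ = 64.2 mol.
Outlet amounts (n = n₀ + ν ξ):
  Q: 362.2 − 1(64.2) = 298
  R: 482.1 − 2(64.2) = 353.7
  P: 0 + 1(64.2) = 64.2

64.2 mol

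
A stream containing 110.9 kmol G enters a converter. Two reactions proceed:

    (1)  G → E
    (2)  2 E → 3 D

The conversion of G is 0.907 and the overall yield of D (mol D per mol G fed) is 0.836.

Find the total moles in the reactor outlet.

Conversion of G: G consumed = 1ξ₁ = 0.907 × 110.9 → ξ₁ = 100.6 kmol.
Yield of D: 3ξ₂ / 110.9 = 0.836 → ξ₂ = 30.9 kmol.
Outlet amounts (n = n₀ + Σ ν·ξ):
  G: 110.9 − 1(100.6) = 10.31
  E: 0 + 1(100.6) − 2(30.9) = 38.78
  D: 0 + 3(30.9) = 92.71
Total out = 10.31 + 38.78 + 92.71 = 141.8 kmol.

142 kmol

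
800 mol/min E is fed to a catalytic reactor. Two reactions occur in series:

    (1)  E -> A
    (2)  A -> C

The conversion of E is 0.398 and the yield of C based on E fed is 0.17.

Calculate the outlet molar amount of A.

Conversion of E: E consumed = 1ξ₁ = 0.398 × 800 → ξ₁ = 318.4 mol/min.
Yield of C: 1ξ₂ / 800 = 0.17 → ξ₂ = 136 mol/min.
Outlet amounts (n = n₀ + Σ ν·ξ):
  E: 800 − 1(318.4) = 481.6
  A: 0 + 1(318.4) − 1(136) = 182.4
  C: 0 + 1(136) = 136

182 mol/min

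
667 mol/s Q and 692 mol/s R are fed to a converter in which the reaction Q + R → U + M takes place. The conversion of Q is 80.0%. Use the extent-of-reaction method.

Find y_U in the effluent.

Q reacted = 0.8 × 667 = 533.6 mol/s; ν_Q = −1, so ξ = 533.6/1 = 533.6 mol/s.
Outlet amounts (n = n₀ + ν ξ):
  Q: 667 − 1(533.6) = 133.4
  R: 692 − 1(533.6) = 158.4
  U: 0 + 1(533.6) = 533.6
  M: 0 + 1(533.6) = 533.6
Total out = 1359 mol/s; y_U = 533.6 / 1359 = 0.3926.

0.393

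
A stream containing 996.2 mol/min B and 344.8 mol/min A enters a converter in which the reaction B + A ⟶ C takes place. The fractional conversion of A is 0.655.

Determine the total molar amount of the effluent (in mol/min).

A reacted = 0.655 × 344.8 = 225.8 mol/min; ν_A = −1, so ξ = 225.8/1 = 225.8 mol/min.
Outlet amounts (n = n₀ + ν ξ):
  B: 996.2 − 1(225.8) = 770.4
  A: 344.8 − 1(225.8) = 119
  C: 0 + 1(225.8) = 225.8
Total out = 770.4 + 119 + 225.8 = 1115 mol/min.

1120 mol/min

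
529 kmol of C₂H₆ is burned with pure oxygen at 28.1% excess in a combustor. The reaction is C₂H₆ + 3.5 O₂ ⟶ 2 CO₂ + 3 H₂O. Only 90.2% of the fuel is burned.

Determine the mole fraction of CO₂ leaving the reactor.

0.304

Stoichiometric O₂ = 3.5 × 529 = 1852 kmol; O₂ fed = 1852 × 1.281 = 2372 kmol.
Fuel reacted = 0.902 × 529 → ξ = 477.2 kmol.
Outlet (n = n₀ + ν ξ):
  C₂H₆: 529 − 1(477.2) = 51.84
  O₂: 2372 − 3.5(477.2) = 701.7
  CO₂: 0 + 2(477.2) = 954.3
  H₂O: 0 + 3(477.2) = 1431
Total out = 3139 kmol; y_CO₂ = 954.3 / 3139 = 0.304.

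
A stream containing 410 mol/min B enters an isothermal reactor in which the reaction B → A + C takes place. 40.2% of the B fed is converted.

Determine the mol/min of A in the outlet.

165 mol/min

B reacted = 0.402 × 410 = 164.8 mol/min; ν_B = −1, so ξ = 164.8/1 = 164.8 mol/min.
Outlet amounts (n = n₀ + ν ξ):
  B: 410 − 1(164.8) = 245.2
  A: 0 + 1(164.8) = 164.8
  C: 0 + 1(164.8) = 164.8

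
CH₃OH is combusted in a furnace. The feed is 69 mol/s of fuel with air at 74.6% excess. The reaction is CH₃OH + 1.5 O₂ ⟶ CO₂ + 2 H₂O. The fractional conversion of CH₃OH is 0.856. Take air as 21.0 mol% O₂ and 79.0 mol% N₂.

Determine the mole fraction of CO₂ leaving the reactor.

0.0616

Stoichiometric O₂ = 1.5 × 69 = 103.5 mol/s; O₂ fed = 103.5 × 1.746 = 180.7 mol/s.
N₂ fed = 180.7 × 79/21 = 679.8 mol/s.
Fuel reacted = 0.856 × 69 → ξ = 59.06 mol/s.
Outlet (n = n₀ + ν ξ):
  CH₃OH: 69 − 1(59.06) = 9.936
  O₂: 180.7 − 1.5(59.06) = 92.12
  N₂: 679.8 (inert)
  CO₂: 0 + 1(59.06) = 59.06
  H₂O: 0 + 2(59.06) = 118.1
Total out = 959.1 mol/s; y_CO₂ = 59.06 / 959.1 = 0.06159.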